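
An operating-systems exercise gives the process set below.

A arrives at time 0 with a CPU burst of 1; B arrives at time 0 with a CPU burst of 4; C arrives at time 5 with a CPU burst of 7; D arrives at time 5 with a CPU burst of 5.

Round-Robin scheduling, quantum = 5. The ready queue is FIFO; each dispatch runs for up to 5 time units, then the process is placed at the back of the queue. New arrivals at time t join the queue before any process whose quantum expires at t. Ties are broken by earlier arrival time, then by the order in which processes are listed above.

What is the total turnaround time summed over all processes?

Schedule: | A 0-1 | B 1-5 | C 5-10 | D 10-15 | C 15-17 |
Completion: A=1  B=5  C=17  D=15
Turnaround = completion − arrival: A=1, B=5, C=12, D=10
Total turnaround = 1 + 5 + 12 + 10 = 28

28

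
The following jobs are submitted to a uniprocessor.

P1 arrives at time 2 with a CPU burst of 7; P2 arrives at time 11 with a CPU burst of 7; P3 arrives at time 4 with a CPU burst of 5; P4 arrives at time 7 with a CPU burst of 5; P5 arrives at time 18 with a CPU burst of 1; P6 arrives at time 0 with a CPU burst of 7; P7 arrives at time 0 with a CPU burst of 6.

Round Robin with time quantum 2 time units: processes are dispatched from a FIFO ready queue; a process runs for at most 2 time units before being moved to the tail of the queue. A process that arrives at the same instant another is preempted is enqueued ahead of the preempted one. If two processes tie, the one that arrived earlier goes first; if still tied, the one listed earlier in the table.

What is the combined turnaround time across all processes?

Timeline: | P6 0-2 | P7 2-4 | P1 4-6 | P6 6-8 | P3 8-10 | P7 10-12 | P1 12-14 | P4 14-16 | P6 16-18 | P3 18-20 | P2 20-22 | P7 22-24 | P1 24-26 | P4 26-28 | P5 28-29 | P6 29-30 | P3 30-31 | P2 31-33 | P1 33-34 | P4 34-35 | P2 35-38 |
Completion: P1=34  P2=38  P3=31  P4=35  P5=29  P6=30  P7=24
Turnaround = completion − arrival: P1=32, P2=27, P3=27, P4=28, P5=11, P6=30, P7=24
Total turnaround = 32 + 27 + 27 + 28 + 11 + 30 + 24 = 179

179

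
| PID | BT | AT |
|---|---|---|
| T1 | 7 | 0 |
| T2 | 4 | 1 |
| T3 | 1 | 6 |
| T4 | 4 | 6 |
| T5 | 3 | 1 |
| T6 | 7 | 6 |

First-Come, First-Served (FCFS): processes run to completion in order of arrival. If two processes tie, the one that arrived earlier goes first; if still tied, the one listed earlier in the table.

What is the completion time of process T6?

Timeline: | T1 0-7 | T2 7-11 | T5 11-14 | T3 14-15 | T4 15-19 | T6 19-26 |
Completion: T1=7  T2=11  T3=15  T4=19  T5=14  T6=26

26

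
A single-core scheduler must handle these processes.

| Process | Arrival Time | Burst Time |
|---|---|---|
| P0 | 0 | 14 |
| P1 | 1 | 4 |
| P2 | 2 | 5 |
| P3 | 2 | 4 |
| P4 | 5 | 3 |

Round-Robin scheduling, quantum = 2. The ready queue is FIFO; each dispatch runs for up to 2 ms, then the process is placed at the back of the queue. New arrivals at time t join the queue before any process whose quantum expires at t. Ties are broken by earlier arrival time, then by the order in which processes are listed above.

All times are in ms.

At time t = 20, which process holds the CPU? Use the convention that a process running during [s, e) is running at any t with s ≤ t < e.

P4

Timeline: | P0 0-2 | P1 2-4 | P2 4-6 | P3 6-8 | P0 8-10 | P1 10-12 | P4 12-14 | P2 14-16 | P3 16-18 | P0 18-20 | P4 20-21 | P2 21-22 | P0 22-30 |
Completion: P0=30  P1=12  P2=22  P3=18  P4=21
Turnaround (C−A): P0=30  P1=11  P2=20  P3=16  P4=16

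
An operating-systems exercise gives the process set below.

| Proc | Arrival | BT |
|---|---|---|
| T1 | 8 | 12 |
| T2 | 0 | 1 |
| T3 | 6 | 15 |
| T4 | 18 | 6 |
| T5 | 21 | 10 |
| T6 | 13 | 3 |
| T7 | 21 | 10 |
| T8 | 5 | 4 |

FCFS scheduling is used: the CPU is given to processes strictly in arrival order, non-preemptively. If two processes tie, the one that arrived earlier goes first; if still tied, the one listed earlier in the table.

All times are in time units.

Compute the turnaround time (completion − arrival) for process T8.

Gantt: | T2 0-1 | idle 1-5 | T8 5-9 | T3 9-24 | T1 24-36 | T6 36-39 | T4 39-45 | T5 45-55 | T7 55-65 |
Completion: T1=36  T2=1  T3=24  T4=45  T5=55  T6=39  T7=65  T8=9
Turnaround (C−A): T1=28  T2=1  T3=18  T4=27  T5=34  T6=26  T7=44  T8=4
Turnaround(T8) = completion − arrival = 9 − 5 = 4

4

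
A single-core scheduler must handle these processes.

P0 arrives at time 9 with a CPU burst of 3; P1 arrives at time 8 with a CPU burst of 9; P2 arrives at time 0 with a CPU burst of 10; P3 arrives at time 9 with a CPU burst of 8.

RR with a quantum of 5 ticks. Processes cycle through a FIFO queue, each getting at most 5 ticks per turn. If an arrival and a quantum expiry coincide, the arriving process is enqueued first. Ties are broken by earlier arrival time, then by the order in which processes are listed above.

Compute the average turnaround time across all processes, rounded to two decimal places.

14.75

Gantt: | P2 0-10 | P1 10-15 | P0 15-18 | P3 18-23 | P1 23-27 | P3 27-30 |
Completion: P0=18  P1=27  P2=10  P3=30
Turnaround (C−A): P0=9  P1=19  P2=10  P3=21
Turnaround times: P0=9, P1=19, P2=10, P3=21
Average turnaround = (9+19+10+21) / 4 = 59/4 = 14.75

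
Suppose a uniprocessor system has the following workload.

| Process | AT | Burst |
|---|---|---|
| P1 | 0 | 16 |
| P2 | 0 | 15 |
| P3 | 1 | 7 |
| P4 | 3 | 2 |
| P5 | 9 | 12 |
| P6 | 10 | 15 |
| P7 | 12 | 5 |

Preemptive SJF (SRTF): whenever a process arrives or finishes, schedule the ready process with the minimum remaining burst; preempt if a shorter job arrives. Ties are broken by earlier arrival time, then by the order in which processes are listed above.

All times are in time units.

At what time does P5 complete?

Timeline: | P2 0-1 | P3 1-3 | P4 3-5 | P3 5-10 | P5 10-12 | P7 12-17 | P5 17-27 | P2 27-41 | P6 41-56 | P1 56-72 |
Completion: P1=72  P2=41  P3=10  P4=5  P5=27  P6=56  P7=17
Turnaround (C−A): P1=72  P2=41  P3=9  P4=2  P5=18  P6=46  P7=5

27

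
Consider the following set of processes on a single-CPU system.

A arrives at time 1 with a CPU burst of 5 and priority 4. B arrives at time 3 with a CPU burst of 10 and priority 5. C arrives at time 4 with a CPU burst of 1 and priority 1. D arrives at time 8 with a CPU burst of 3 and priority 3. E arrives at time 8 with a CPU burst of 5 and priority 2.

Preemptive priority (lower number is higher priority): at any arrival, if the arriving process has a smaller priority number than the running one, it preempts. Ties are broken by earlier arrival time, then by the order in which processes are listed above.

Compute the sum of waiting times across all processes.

Schedule: | idle 0-1 | A 1-4 | C 4-5 | A 5-7 | B 7-8 | E 8-13 | D 13-16 | B 16-25 |
Completion: A=7  B=25  C=5  D=16  E=13
Waiting = turnaround − burst: A=1, B=12, C=0, D=5, E=0
Total waiting = 1 + 12 + 0 + 5 + 0 = 18

18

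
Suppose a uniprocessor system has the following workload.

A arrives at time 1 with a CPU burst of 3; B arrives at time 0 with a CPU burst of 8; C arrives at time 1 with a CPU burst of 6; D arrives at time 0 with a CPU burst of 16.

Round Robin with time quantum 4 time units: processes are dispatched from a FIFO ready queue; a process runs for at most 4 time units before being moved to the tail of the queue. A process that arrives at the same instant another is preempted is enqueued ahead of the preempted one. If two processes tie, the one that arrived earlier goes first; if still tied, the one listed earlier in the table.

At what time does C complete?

25

Timeline: | B 0-4 | D 4-8 | A 8-11 | C 11-15 | B 15-19 | D 19-23 | C 23-25 | D 25-33 |
Completion: A=11  B=19  C=25  D=33
Turnaround (C−A): A=10  B=19  C=24  D=33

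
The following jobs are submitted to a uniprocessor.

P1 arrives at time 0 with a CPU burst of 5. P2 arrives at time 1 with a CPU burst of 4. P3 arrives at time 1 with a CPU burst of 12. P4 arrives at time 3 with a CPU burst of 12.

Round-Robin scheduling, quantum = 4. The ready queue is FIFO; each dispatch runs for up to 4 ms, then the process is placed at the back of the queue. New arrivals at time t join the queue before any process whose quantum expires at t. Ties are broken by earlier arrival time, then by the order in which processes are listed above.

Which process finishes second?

Gantt: | P1 0-4 | P2 4-8 | P3 8-12 | P4 12-16 | P1 16-17 | P3 17-21 | P4 21-25 | P3 25-29 | P4 29-33 |
Completion: P1=17  P2=8  P3=29  P4=33
Turnaround (C−A): P1=17  P2=7  P3=28  P4=30
Finish order: P2 → P1 → P3 → P4

P1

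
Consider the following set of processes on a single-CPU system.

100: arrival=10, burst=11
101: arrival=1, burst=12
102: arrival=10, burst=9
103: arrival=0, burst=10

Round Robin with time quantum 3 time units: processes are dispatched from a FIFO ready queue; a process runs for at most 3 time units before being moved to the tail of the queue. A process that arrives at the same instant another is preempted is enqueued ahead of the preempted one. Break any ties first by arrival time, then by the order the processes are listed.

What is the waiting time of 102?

21

Timeline: | 103 0-3 | 101 3-6 | 103 6-9 | 101 9-12 | 103 12-15 | 100 15-18 | 102 18-21 | 101 21-24 | 103 24-25 | 100 25-28 | 102 28-31 | 101 31-34 | 100 34-37 | 102 37-40 | 100 40-42 |
Completion: 100=42  101=34  102=40  103=25
Waiting(102) = turnaround − burst = 30 − 9 = 21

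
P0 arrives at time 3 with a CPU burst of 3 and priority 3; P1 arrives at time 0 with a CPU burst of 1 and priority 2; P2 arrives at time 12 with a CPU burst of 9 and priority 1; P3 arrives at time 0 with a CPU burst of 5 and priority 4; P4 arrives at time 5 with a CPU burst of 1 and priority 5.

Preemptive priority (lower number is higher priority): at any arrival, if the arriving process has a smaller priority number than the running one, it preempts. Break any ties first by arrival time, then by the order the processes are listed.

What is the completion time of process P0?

Timeline: | P1 0-1 | P3 1-3 | P0 3-6 | P3 6-9 | P4 9-10 | idle 10-12 | P2 12-21 |
Completion: P0=6  P1=1  P2=21  P3=9  P4=10
Turnaround (C−A): P0=3  P1=1  P2=9  P3=9  P4=5

6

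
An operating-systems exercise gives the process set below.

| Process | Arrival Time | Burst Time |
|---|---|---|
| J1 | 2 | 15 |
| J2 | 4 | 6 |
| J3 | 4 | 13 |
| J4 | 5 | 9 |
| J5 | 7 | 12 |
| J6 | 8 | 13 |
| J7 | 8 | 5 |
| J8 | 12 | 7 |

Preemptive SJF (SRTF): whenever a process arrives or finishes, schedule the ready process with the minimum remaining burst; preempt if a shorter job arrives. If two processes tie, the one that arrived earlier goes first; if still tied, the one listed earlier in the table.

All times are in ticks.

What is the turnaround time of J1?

54

Gantt: | idle 0-2 | J1 2-4 | J2 4-10 | J7 10-15 | J8 15-22 | J4 22-31 | J5 31-43 | J1 43-56 | J3 56-69 | J6 69-82 |
Completion: J1=56  J2=10  J3=69  J4=31  J5=43  J6=82  J7=15  J8=22
Turnaround (C−A): J1=54  J2=6  J3=65  J4=26  J5=36  J6=74  J7=7  J8=10
Turnaround(J1) = completion − arrival = 56 − 2 = 54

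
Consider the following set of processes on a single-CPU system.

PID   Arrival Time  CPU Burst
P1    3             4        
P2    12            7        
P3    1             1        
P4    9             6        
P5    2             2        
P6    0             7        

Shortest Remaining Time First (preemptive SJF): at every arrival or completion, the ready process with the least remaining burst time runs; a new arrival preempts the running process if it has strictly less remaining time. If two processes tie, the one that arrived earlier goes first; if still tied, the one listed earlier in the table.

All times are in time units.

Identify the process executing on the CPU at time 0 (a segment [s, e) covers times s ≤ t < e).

Timeline: | P6 0-1 | P3 1-2 | P5 2-4 | P1 4-8 | P6 8-14 | P4 14-20 | P2 20-27 |
Completion: P1=8  P2=27  P3=2  P4=20  P5=4  P6=14
Turnaround (C−A): P1=5  P2=15  P3=1  P4=11  P5=2  P6=14

P6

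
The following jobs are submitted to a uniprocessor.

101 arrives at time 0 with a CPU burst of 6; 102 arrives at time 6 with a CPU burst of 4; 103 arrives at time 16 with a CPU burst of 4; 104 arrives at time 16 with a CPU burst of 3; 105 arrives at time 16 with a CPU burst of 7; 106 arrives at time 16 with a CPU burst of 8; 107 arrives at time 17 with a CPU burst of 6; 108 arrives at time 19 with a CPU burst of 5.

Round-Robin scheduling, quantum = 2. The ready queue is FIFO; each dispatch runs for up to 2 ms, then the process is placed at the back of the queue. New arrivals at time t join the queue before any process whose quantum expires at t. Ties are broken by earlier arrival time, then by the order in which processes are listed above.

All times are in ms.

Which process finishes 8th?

106

Timeline: | 101 0-6 | 102 6-10 | idle 10-16 | 103 16-18 | 104 18-20 | 105 20-22 | 106 22-24 | 107 24-26 | 103 26-28 | 108 28-30 | 104 30-31 | 105 31-33 | 106 33-35 | 107 35-37 | 108 37-39 | 105 39-41 | 106 41-43 | 107 43-45 | 108 45-46 | 105 46-47 | 106 47-49 |
Completion: 101=6  102=10  103=28  104=31  105=47  106=49  107=45  108=46
Finish order: 101 → 102 → 103 → 104 → 107 → 108 → 105 → 106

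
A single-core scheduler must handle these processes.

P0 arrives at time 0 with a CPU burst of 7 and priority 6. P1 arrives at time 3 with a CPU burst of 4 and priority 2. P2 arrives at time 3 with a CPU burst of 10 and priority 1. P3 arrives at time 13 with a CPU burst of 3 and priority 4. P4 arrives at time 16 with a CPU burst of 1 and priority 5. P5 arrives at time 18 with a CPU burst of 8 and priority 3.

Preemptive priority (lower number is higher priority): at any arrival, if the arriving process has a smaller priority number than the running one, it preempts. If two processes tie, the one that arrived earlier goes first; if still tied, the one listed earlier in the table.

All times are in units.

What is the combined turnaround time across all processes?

93

Gantt: | P0 0-3 | P2 3-13 | P1 13-17 | P3 17-18 | P5 18-26 | P3 26-28 | P4 28-29 | P0 29-33 |
Completion: P0=33  P1=17  P2=13  P3=28  P4=29  P5=26
Turnaround (C−A): P0=33  P1=14  P2=10  P3=15  P4=13  P5=8
Turnaround = completion − arrival: P0=33, P1=14, P2=10, P3=15, P4=13, P5=8
Total turnaround = 33 + 14 + 10 + 15 + 13 + 8 = 93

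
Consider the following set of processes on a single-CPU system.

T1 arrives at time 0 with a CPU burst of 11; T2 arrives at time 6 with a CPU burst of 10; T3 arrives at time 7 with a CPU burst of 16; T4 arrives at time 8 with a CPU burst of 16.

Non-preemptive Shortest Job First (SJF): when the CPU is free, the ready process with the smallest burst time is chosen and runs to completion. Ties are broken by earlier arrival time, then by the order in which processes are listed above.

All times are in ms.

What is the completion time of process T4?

Gantt: | T1 0-11 | T2 11-21 | T3 21-37 | T4 37-53 |
Completion: T1=11  T2=21  T3=37  T4=53
Turnaround (C−A): T1=11  T2=15  T3=30  T4=45

53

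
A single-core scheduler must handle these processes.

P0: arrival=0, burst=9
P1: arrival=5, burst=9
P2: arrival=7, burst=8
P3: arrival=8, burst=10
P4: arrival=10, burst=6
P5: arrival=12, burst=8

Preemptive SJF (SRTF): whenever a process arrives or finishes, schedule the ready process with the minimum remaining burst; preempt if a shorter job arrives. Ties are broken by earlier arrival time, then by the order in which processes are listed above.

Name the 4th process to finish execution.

Timeline: | P0 0-9 | P2 9-10 | P4 10-16 | P2 16-23 | P5 23-31 | P1 31-40 | P3 40-50 |
Completion: P0=9  P1=40  P2=23  P3=50  P4=16  P5=31
Finish order: P0 → P4 → P2 → P5 → P1 → P3

P5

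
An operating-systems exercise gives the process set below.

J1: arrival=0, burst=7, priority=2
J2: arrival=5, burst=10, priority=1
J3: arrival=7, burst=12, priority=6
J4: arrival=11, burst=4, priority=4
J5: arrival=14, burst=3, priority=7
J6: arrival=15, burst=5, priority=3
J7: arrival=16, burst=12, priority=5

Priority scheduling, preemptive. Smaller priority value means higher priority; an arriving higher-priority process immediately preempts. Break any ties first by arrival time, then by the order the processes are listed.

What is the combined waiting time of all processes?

100

Schedule: | J1 0-5 | J2 5-15 | J1 15-17 | J6 17-22 | J4 22-26 | J7 26-38 | J3 38-50 | J5 50-53 |
Completion: J1=17  J2=15  J3=50  J4=26  J5=53  J6=22  J7=38
Turnaround (C−A): J1=17  J2=10  J3=43  J4=15  J5=39  J6=7  J7=22
Waiting = turnaround − burst: J1=10, J2=0, J3=31, J4=11, J5=36, J6=2, J7=10
Total waiting = 10 + 0 + 31 + 11 + 36 + 2 + 10 = 100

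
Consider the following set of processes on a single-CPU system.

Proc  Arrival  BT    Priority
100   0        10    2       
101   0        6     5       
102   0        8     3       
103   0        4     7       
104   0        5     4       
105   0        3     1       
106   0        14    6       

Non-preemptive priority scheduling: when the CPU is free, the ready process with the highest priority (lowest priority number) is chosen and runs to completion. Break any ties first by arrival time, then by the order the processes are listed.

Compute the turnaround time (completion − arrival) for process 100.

Schedule: | 105 0-3 | 100 3-13 | 102 13-21 | 104 21-26 | 101 26-32 | 106 32-46 | 103 46-50 |
Completion: 100=13  101=32  102=21  103=50  104=26  105=3  106=46
Turnaround (C−A): 100=13  101=32  102=21  103=50  104=26  105=3  106=46
Turnaround(100) = completion − arrival = 13 − 0 = 13

13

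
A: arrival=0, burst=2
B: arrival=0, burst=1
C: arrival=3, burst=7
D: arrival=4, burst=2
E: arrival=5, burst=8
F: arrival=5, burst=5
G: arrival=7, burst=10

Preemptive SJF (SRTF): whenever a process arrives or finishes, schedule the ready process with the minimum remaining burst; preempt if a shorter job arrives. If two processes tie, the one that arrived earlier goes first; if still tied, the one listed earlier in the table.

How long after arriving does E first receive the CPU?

12

Gantt: | B 0-1 | A 1-3 | C 3-4 | D 4-6 | F 6-11 | C 11-17 | E 17-25 | G 25-35 |
Completion: A=3  B=1  C=17  D=6  E=25  F=11  G=35
Turnaround (C−A): A=3  B=1  C=14  D=2  E=20  F=6  G=28
Response(E) = first start − arrival = 17 − 5 = 12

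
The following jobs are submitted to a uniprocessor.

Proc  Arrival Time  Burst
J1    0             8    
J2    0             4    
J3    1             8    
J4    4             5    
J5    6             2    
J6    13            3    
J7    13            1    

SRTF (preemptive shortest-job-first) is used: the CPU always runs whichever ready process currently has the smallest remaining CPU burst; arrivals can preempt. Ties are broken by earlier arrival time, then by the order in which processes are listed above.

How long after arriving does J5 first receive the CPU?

0

Timeline: | J2 0-4 | J4 4-6 | J5 6-8 | J4 8-11 | J1 11-13 | J7 13-14 | J6 14-17 | J1 17-23 | J3 23-31 |
Completion: J1=23  J2=4  J3=31  J4=11  J5=8  J6=17  J7=14
Turnaround (C−A): J1=23  J2=4  J3=30  J4=7  J5=2  J6=4  J7=1
Response(J5) = first start − arrival = 6 − 6 = 0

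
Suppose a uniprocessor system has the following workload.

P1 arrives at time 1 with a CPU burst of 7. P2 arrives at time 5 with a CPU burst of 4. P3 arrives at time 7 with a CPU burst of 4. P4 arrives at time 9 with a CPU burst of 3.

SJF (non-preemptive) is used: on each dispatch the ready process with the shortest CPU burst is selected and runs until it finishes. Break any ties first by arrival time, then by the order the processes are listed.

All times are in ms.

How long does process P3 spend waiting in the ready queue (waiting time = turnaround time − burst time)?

8

Timeline: | idle 0-1 | P1 1-8 | P2 8-12 | P4 12-15 | P3 15-19 |
Completion: P1=8  P2=12  P3=19  P4=15
Turnaround (C−A): P1=7  P2=7  P3=12  P4=6
Waiting(P3) = turnaround − burst = 12 − 4 = 8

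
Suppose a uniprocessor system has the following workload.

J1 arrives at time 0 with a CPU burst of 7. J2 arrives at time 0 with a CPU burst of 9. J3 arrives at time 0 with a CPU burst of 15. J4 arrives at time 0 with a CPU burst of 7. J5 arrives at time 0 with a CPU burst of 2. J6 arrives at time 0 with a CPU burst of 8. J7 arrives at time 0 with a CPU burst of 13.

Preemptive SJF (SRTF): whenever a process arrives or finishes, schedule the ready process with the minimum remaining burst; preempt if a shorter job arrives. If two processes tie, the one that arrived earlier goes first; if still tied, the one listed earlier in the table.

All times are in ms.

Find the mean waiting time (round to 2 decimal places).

Timeline: | J5 0-2 | J1 2-9 | J4 9-16 | J6 16-24 | J2 24-33 | J7 33-46 | J3 46-61 |
Completion: J1=9  J2=33  J3=61  J4=16  J5=2  J6=24  J7=46
Waiting times: J1=2, J2=24, J3=46, J4=9, J5=0, J6=16, J7=33
Average waiting = (2+24+46+9+0+16+33) / 7 = 130/7 = 18.57

18.57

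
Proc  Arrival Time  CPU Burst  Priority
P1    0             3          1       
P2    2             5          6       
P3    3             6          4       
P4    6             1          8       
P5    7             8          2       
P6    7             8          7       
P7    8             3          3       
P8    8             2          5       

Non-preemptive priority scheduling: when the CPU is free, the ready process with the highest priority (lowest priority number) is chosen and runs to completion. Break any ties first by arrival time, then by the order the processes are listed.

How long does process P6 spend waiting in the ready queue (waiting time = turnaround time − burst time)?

Timeline: | P1 0-3 | P3 3-9 | P5 9-17 | P7 17-20 | P8 20-22 | P2 22-27 | P6 27-35 | P4 35-36 |
Completion: P1=3  P2=27  P3=9  P4=36  P5=17  P6=35  P7=20  P8=22
Turnaround (C−A): P1=3  P2=25  P3=6  P4=30  P5=10  P6=28  P7=12  P8=14
Waiting(P6) = turnaround − burst = 28 − 8 = 20

20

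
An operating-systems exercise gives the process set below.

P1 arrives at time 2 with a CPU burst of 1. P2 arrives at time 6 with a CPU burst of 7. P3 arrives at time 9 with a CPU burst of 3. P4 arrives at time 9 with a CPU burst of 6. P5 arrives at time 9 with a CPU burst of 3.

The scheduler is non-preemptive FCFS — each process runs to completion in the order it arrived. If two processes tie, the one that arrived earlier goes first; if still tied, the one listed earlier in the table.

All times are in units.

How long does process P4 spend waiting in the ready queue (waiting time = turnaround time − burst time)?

7

Timeline: | idle 0-2 | P1 2-3 | idle 3-6 | P2 6-13 | P3 13-16 | P4 16-22 | P5 22-25 |
Completion: P1=3  P2=13  P3=16  P4=22  P5=25
Waiting(P4) = turnaround − burst = 13 − 6 = 7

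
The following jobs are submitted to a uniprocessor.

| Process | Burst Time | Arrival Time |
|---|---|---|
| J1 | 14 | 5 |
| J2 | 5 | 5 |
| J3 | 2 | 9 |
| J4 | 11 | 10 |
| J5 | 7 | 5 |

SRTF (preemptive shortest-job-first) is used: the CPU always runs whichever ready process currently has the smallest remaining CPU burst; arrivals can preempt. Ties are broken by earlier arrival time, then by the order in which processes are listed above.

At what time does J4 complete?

30

Timeline: | idle 0-5 | J2 5-10 | J3 10-12 | J5 12-19 | J4 19-30 | J1 30-44 |
Completion: J1=44  J2=10  J3=12  J4=30  J5=19
Turnaround (C−A): J1=39  J2=5  J3=3  J4=20  J5=14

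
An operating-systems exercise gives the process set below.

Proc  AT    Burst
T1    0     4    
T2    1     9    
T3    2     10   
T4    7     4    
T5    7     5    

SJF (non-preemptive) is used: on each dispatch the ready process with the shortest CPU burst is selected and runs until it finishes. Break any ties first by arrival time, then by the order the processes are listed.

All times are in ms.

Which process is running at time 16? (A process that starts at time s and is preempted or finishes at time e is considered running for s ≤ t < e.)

Schedule: | T1 0-4 | T2 4-13 | T4 13-17 | T5 17-22 | T3 22-32 |
Completion: T1=4  T2=13  T3=32  T4=17  T5=22
Turnaround (C−A): T1=4  T2=12  T3=30  T4=10  T5=15

T4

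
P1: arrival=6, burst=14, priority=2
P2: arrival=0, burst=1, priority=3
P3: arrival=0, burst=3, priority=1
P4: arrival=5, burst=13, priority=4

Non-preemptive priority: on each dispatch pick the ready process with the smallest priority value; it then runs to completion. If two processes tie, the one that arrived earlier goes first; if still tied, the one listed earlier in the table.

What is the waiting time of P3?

Timeline: | P3 0-3 | P2 3-4 | idle 4-5 | P4 5-18 | P1 18-32 |
Completion: P1=32  P2=4  P3=3  P4=18
Turnaround (C−A): P1=26  P2=4  P3=3  P4=13
Waiting(P3) = turnaround − burst = 3 − 3 = 0

0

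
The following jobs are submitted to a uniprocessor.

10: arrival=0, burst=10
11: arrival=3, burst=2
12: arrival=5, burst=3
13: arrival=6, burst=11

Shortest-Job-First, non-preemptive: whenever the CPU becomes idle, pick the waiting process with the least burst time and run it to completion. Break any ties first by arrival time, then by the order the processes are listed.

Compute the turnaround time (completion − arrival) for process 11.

9

Gantt: | 10 0-10 | 11 10-12 | 12 12-15 | 13 15-26 |
Completion: 10=10  11=12  12=15  13=26
Turnaround (C−A): 10=10  11=9  12=10  13=20
Turnaround(11) = completion − arrival = 12 − 3 = 9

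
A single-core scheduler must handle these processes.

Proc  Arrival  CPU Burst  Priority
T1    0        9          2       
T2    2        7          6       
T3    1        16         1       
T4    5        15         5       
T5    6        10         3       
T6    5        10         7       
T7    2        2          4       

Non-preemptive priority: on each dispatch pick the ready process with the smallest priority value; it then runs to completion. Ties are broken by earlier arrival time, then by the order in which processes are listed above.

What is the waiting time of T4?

32

Schedule: | T1 0-9 | T3 9-25 | T5 25-35 | T7 35-37 | T4 37-52 | T2 52-59 | T6 59-69 |
Completion: T1=9  T2=59  T3=25  T4=52  T5=35  T6=69  T7=37
Waiting(T4) = turnaround − burst = 47 − 15 = 32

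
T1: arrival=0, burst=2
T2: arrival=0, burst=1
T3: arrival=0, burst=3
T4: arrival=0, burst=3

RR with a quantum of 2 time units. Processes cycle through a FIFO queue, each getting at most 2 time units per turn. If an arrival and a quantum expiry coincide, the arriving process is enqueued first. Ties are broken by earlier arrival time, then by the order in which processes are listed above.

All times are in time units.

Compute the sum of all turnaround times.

Schedule: | T1 0-2 | T2 2-3 | T3 3-5 | T4 5-7 | T3 7-8 | T4 8-9 |
Completion: T1=2  T2=3  T3=8  T4=9
Turnaround (C−A): T1=2  T2=3  T3=8  T4=9
Turnaround = completion − arrival: T1=2, T2=3, T3=8, T4=9
Total turnaround = 2 + 3 + 8 + 9 = 22

22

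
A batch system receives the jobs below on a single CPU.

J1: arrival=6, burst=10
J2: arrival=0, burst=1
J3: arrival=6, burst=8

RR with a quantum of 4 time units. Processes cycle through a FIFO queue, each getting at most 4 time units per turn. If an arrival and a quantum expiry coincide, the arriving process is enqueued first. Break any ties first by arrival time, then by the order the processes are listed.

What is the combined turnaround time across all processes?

Gantt: | J2 0-1 | idle 1-6 | J1 6-10 | J3 10-14 | J1 14-18 | J3 18-22 | J1 22-24 |
Completion: J1=24  J2=1  J3=22
Turnaround = completion − arrival: J1=18, J2=1, J3=16
Total turnaround = 18 + 1 + 16 = 35

35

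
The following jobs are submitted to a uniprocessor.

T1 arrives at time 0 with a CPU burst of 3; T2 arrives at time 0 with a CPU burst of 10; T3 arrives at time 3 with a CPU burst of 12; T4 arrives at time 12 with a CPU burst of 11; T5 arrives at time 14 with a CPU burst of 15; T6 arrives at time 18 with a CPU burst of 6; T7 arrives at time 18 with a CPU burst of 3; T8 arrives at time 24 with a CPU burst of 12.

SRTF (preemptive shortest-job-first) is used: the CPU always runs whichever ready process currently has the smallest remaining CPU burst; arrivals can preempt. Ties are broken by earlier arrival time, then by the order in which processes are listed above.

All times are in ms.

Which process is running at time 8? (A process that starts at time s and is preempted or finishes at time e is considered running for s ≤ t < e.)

Gantt: | T1 0-3 | T2 3-13 | T4 13-18 | T7 18-21 | T4 21-27 | T6 27-33 | T3 33-45 | T8 45-57 | T5 57-72 |
Completion: T1=3  T2=13  T3=45  T4=27  T5=72  T6=33  T7=21  T8=57
Turnaround (C−A): T1=3  T2=13  T3=42  T4=15  T5=58  T6=15  T7=3  T8=33

T2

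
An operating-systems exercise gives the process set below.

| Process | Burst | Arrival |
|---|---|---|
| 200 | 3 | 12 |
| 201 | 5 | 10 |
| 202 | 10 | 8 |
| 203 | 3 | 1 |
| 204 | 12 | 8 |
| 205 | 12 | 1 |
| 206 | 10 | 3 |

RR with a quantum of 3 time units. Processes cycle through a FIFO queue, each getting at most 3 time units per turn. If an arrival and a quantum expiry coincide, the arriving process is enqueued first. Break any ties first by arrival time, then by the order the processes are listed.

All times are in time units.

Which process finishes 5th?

206

Timeline: | idle 0-1 | 203 1-4 | 205 4-7 | 206 7-10 | 205 10-13 | 202 13-16 | 204 16-19 | 201 19-22 | 206 22-25 | 200 25-28 | 205 28-31 | 202 31-34 | 204 34-37 | 201 37-39 | 206 39-42 | 205 42-45 | 202 45-48 | 204 48-51 | 206 51-52 | 202 52-53 | 204 53-56 |
Completion: 200=28  201=39  202=53  203=4  204=56  205=45  206=52
Turnaround (C−A): 200=16  201=29  202=45  203=3  204=48  205=44  206=49
Finish order: 203 → 200 → 201 → 205 → 206 → 202 → 204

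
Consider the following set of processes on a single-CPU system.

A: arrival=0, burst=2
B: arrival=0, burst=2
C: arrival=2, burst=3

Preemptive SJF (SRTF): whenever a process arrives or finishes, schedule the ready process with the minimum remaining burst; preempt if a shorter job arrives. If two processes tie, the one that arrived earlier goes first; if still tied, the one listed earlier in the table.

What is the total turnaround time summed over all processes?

Timeline: | A 0-2 | B 2-4 | C 4-7 |
Completion: A=2  B=4  C=7
Turnaround = completion − arrival: A=2, B=4, C=5
Total turnaround = 2 + 4 + 5 = 11

11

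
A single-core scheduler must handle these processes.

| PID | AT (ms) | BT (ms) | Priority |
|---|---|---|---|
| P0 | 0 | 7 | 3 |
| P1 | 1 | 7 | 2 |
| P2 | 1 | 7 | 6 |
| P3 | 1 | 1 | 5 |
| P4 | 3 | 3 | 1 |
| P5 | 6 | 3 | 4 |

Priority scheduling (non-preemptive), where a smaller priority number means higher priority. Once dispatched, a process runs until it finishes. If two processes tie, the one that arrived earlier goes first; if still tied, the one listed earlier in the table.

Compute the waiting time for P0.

Timeline: | P0 0-7 | P4 7-10 | P1 10-17 | P5 17-20 | P3 20-21 | P2 21-28 |
Completion: P0=7  P1=17  P2=28  P3=21  P4=10  P5=20
Turnaround (C−A): P0=7  P1=16  P2=27  P3=20  P4=7  P5=14
Waiting(P0) = turnaround − burst = 7 − 7 = 0

0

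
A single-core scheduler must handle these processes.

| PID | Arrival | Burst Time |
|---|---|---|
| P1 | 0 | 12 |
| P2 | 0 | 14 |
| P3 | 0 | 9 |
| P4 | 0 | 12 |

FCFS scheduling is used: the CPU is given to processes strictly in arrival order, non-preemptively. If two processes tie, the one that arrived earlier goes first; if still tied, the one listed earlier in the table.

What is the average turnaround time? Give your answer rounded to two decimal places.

Schedule: | P1 0-12 | P2 12-26 | P3 26-35 | P4 35-47 |
Completion: P1=12  P2=26  P3=35  P4=47
Turnaround times: P1=12, P2=26, P3=35, P4=47
Average turnaround = (12+26+35+47) / 4 = 120/4 = 30.00

30.00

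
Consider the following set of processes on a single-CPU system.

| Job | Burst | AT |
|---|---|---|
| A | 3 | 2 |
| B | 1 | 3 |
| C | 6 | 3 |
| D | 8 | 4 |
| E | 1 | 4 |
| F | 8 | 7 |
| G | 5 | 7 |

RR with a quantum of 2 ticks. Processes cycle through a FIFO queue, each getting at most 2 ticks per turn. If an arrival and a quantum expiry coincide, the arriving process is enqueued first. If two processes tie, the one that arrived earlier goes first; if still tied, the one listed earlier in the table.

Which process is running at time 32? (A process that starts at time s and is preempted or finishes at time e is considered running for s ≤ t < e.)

F

Timeline: | idle 0-2 | A 2-4 | B 4-5 | C 5-7 | D 7-9 | E 9-10 | A 10-11 | F 11-13 | G 13-15 | C 15-17 | D 17-19 | F 19-21 | G 21-23 | C 23-25 | D 25-27 | F 27-29 | G 29-30 | D 30-32 | F 32-34 |
Completion: A=11  B=5  C=25  D=32  E=10  F=34  G=30
Turnaround (C−A): A=9  B=2  C=22  D=28  E=6  F=27  G=23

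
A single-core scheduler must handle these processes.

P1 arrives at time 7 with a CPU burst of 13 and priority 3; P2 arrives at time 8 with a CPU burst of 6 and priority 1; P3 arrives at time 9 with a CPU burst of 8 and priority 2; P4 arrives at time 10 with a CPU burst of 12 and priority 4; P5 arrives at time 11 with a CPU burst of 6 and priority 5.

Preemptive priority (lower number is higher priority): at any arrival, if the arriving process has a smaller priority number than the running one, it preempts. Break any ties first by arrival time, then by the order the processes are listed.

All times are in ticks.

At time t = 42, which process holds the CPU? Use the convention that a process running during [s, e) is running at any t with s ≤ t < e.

Schedule: | idle 0-7 | P1 7-8 | P2 8-14 | P3 14-22 | P1 22-34 | P4 34-46 | P5 46-52 |
Completion: P1=34  P2=14  P3=22  P4=46  P5=52

P4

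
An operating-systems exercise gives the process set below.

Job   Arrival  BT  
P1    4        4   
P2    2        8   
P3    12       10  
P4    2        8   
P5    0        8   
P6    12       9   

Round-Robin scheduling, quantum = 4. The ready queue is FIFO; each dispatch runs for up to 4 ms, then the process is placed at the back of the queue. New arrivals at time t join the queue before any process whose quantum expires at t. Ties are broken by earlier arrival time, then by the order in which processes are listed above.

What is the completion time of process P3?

Schedule: | P5 0-4 | P2 4-8 | P4 8-12 | P1 12-16 | P5 16-20 | P2 20-24 | P3 24-28 | P6 28-32 | P4 32-36 | P3 36-40 | P6 40-44 | P3 44-46 | P6 46-47 |
Completion: P1=16  P2=24  P3=46  P4=36  P5=20  P6=47
Turnaround (C−A): P1=12  P2=22  P3=34  P4=34  P5=20  P6=35

46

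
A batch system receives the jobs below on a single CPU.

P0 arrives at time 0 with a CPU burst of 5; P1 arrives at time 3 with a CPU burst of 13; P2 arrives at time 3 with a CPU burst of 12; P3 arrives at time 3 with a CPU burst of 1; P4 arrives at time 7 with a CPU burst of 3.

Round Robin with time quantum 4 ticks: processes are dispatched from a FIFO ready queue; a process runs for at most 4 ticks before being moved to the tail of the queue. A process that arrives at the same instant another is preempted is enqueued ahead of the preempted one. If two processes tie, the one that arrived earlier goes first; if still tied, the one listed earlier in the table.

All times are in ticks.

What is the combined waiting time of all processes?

61

Schedule: | P0 0-4 | P1 4-8 | P2 8-12 | P3 12-13 | P0 13-14 | P4 14-17 | P1 17-21 | P2 21-25 | P1 25-29 | P2 29-33 | P1 33-34 |
Completion: P0=14  P1=34  P2=33  P3=13  P4=17
Turnaround (C−A): P0=14  P1=31  P2=30  P3=10  P4=10
Waiting = turnaround − burst: P0=9, P1=18, P2=18, P3=9, P4=7
Total waiting = 9 + 18 + 18 + 9 + 7 = 61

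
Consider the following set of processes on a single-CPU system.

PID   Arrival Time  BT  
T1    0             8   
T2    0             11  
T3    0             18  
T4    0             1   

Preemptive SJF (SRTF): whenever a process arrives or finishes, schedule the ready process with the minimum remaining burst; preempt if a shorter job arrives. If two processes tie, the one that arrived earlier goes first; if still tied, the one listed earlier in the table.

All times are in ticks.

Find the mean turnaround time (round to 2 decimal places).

Timeline: | T4 0-1 | T1 1-9 | T2 9-20 | T3 20-38 |
Completion: T1=9  T2=20  T3=38  T4=1
Turnaround times: T1=9, T2=20, T3=38, T4=1
Average turnaround = (9+20+38+1) / 4 = 68/4 = 17.00

17.00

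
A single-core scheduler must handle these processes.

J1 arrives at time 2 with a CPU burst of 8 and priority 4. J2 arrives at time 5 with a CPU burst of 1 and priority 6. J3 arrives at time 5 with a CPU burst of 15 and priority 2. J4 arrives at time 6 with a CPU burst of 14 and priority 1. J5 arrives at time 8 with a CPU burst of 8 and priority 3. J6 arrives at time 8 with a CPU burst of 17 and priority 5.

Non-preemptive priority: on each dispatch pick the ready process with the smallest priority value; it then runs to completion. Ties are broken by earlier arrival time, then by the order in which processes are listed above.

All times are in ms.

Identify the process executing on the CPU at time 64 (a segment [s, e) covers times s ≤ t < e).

Gantt: | idle 0-2 | J1 2-10 | J4 10-24 | J3 24-39 | J5 39-47 | J6 47-64 | J2 64-65 |
Completion: J1=10  J2=65  J3=39  J4=24  J5=47  J6=64

J2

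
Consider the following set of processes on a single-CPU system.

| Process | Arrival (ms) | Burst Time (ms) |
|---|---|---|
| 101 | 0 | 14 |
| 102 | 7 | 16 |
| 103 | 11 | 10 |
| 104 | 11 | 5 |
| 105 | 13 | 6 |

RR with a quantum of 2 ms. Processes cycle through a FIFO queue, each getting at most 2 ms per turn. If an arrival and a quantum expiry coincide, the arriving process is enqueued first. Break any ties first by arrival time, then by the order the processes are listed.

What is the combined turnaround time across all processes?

Gantt: | 101 0-8 | 102 8-10 | 101 10-12 | 102 12-14 | 103 14-16 | 104 16-18 | 101 18-20 | 105 20-22 | 102 22-24 | 103 24-26 | 104 26-28 | 101 28-30 | 105 30-32 | 102 32-34 | 103 34-36 | 104 36-37 | 105 37-39 | 102 39-41 | 103 41-43 | 102 43-45 | 103 45-47 | 102 47-51 |
Completion: 101=30  102=51  103=47  104=37  105=39
Turnaround (C−A): 101=30  102=44  103=36  104=26  105=26
Turnaround = completion − arrival: 101=30, 102=44, 103=36, 104=26, 105=26
Total turnaround = 30 + 44 + 36 + 26 + 26 = 162

162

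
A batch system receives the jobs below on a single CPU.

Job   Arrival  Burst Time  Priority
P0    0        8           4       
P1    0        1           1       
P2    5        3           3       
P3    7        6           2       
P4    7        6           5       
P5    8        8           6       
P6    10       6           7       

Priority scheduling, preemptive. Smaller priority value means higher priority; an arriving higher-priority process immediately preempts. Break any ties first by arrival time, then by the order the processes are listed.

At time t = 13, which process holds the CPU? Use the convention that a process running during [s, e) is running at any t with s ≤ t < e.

Schedule: | P1 0-1 | P0 1-5 | P2 5-7 | P3 7-13 | P2 13-14 | P0 14-18 | P4 18-24 | P5 24-32 | P6 32-38 |
Completion: P0=18  P1=1  P2=14  P3=13  P4=24  P5=32  P6=38
Turnaround (C−A): P0=18  P1=1  P2=9  P3=6  P4=17  P5=24  P6=28

P2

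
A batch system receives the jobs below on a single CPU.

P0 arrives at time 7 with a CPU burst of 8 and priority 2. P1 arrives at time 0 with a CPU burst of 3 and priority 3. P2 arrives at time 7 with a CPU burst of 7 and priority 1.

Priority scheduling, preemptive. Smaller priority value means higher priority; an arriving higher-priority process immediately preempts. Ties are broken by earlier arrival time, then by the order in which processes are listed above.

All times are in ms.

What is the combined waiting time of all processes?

7

Schedule: | P1 0-3 | idle 3-7 | P2 7-14 | P0 14-22 |
Completion: P0=22  P1=3  P2=14
Turnaround (C−A): P0=15  P1=3  P2=7
Waiting = turnaround − burst: P0=7, P1=0, P2=0
Total waiting = 7 + 0 + 0 = 7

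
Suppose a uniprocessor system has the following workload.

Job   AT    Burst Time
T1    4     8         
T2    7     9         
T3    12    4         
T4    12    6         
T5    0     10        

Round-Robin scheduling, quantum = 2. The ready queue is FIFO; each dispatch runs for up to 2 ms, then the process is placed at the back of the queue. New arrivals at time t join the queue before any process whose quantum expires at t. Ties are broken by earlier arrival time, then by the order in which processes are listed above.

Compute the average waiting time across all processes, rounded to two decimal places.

15.40

Schedule: | T5 0-4 | T1 4-6 | T5 6-8 | T1 8-10 | T2 10-12 | T5 12-14 | T1 14-16 | T3 16-18 | T4 18-20 | T2 20-22 | T5 22-24 | T1 24-26 | T3 26-28 | T4 28-30 | T2 30-32 | T4 32-34 | T2 34-37 |
Completion: T1=26  T2=37  T3=28  T4=34  T5=24
Turnaround (C−A): T1=22  T2=30  T3=16  T4=22  T5=24
Waiting times: T1=14, T2=21, T3=12, T4=16, T5=14
Average waiting = (14+21+12+16+14) / 5 = 77/5 = 15.40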